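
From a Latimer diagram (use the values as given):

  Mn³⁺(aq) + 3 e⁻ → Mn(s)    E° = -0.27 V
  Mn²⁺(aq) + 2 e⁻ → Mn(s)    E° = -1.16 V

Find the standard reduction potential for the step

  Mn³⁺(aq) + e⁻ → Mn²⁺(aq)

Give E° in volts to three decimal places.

Sequential free energies add, so n₃E°₃ = n₁E°₁ + n₂E°₂.
With n₃ = 3, and the known step contributing 2×(-1.16) V, the unknown satisfies 1·E° = 3×(-0.27) − 2×(-1.16) = +1.510.
E° = +1.510 / 1 = +1.510 V.

+1.510 V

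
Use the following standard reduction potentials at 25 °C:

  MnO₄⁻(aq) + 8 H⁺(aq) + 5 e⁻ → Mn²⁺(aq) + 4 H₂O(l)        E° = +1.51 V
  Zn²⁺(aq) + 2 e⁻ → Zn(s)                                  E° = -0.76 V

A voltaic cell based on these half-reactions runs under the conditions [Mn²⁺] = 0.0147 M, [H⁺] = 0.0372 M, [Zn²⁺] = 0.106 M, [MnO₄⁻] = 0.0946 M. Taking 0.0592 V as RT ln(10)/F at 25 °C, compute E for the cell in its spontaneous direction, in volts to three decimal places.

MnO₄⁻/Mn²⁺ is the cathode (higher E°), Zn²⁺/Zn the anode: E°cell = +1.51 − (-0.76) = +2.27 V, n = 10.
Overall: 2 MnO₄⁻(aq) + 16 H⁺(aq) + 5 Zn(s) → 2 Mn²⁺(aq) + 8 H₂O(l) + 5 Zn²⁺(aq)
Q = [Mn²⁺]^2·[Zn²⁺]^5 / ([MnO₄⁻]^2·[H⁺]^16); log Q = 16.381.
E = E° − (0.0592/n) log Q = +2.27 − (0.0592/10)(16.381) = +2.173 V.

+2.173 V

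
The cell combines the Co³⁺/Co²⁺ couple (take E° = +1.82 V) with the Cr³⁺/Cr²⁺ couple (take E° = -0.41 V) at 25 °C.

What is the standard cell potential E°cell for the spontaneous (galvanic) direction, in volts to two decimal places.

+2.23 V

The Co³⁺/Co²⁺ couple has the higher reduction potential, so it is the cathode; Cr³⁺/Cr²⁺ is oxidised at the anode.
E°cell = E°(cathode) − E°(anode) = (+1.82) − (-0.41) = +2.23 V.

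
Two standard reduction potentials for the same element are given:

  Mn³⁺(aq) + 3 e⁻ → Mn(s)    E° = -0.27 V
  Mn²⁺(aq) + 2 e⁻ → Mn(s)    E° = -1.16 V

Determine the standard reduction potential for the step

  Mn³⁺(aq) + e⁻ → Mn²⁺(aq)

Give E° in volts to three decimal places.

Sequential free energies add, so n₃E°₃ = n₁E°₁ + n₂E°₂.
With n₃ = 3, and the known step contributing 2×(-1.16) V, the unknown satisfies 1·E° = 3×(-0.27) − 2×(-1.16) = +1.510.
E° = +1.510 / 1 = +1.510 V.

+1.510 V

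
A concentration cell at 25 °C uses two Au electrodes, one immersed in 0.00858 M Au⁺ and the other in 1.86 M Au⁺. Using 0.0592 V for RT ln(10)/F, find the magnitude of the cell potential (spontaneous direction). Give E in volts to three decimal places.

+0.138 V

For a concentration cell E°cell = 0. The 1.86 M side is the cathode (reduction is favoured where [Au⁺] is higher).
With n = 1, E = −(0.0592/1) log([Au⁺]ₐₙ/[Au⁺]꜀ₐₜ) = −(0.0592/1) log(0.00858/1.86) = −(0.0592/1)(-2.336) = +0.138 V.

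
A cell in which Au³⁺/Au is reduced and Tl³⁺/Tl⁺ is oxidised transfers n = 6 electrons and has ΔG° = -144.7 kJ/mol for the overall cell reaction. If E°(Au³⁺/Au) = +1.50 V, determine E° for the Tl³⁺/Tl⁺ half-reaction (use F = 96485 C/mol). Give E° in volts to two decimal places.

+1.25 V

E°cell = −ΔG°/(nF) = −(-144.7×10³)/((6)(96485)) = +0.250 V.
Since Au³⁺/Au is the cathode and Tl³⁺/Tl⁺ the anode, E°cell = E°(Au³⁺/Au) − E°(Tl³⁺/Tl⁺).
So E°(Tl³⁺/Tl⁺) = E°(Au³⁺/Au) − E°cell = (+1.50) − (+0.250) = +1.25 V.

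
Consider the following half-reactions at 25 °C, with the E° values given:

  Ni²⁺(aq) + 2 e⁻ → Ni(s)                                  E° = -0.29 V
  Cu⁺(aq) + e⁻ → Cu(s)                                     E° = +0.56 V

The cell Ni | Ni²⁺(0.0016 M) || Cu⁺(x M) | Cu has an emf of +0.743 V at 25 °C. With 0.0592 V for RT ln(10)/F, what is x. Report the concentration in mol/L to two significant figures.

Cu⁺/Cu is the cathode, Ni²⁺/Ni the anode: E°cell = +0.85 V, n = 2.
Overall reaction: 2 Cu⁺(aq) + Ni(s) → 2 Cu(s) + Ni²⁺(aq); Q = [Ni²⁺]^1/[Cu⁺]^2.
From E = E° − (0.0592/n) log Q: log Q = (E° − E)·n/0.0592 = (+0.85 − (+0.743))·2/0.0592 = 3.6149.
So 2·log[Cu⁺] = 1·log(0.0016) − log Q = -2.7959 − (3.6149) = -6.4108; log[Cu⁺] = -6.4108 / 2 = -3.2054; [Cu⁺] = 10^(-3.2054) ≈ 0.00062 M.

0.00062 M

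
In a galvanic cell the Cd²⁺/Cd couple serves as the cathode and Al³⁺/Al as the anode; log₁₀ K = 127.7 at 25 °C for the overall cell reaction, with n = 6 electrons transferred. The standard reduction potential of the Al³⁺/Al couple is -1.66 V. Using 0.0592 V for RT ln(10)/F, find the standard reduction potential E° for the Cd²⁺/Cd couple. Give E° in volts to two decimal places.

E°cell = (0.0592/n)·log K = (0.0592/6)(127.7) = +1.260 V.
Since Cd²⁺/Cd is the cathode and Al³⁺/Al the anode, E°cell = E°(Cd²⁺/Cd) − E°(Al³⁺/Al).
So E°(Cd²⁺/Cd) = E°cell + E°(Al³⁺/Al) = +1.260 + (-1.66) = -0.40 V.

-0.40 V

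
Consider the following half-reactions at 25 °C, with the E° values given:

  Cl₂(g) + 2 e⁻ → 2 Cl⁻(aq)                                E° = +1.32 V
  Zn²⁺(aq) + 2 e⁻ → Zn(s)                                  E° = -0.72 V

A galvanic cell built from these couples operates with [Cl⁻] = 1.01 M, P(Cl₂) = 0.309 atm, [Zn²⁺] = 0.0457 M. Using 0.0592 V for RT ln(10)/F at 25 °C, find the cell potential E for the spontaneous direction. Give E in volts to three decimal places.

Cl₂/Cl⁻ is the cathode (higher E°), Zn²⁺/Zn the anode: E°cell = +1.32 − (-0.72) = +2.04 V, n = 2.
Overall: Cl₂(g) + Zn(s) → 2 Cl⁻(aq) + Zn²⁺(aq)
Q = [Cl⁻]^2·[Zn²⁺] / (P(Cl₂)); log Q = -0.821.
E = E° − (0.0592/n) log Q = +2.04 − (0.0592/2)(-0.821) = +2.064 V.

+2.064 V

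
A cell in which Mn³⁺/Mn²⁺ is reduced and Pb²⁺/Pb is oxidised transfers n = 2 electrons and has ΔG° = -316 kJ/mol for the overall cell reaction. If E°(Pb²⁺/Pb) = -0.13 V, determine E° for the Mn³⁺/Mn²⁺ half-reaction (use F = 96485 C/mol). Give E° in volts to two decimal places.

E°cell = −ΔG°/(nF) = −(-316×10³)/((2)(96485)) = +1.638 V.
Since Mn³⁺/Mn²⁺ is the cathode and Pb²⁺/Pb the anode, E°cell = E°(Mn³⁺/Mn²⁺) − E°(Pb²⁺/Pb).
So E°(Mn³⁺/Mn²⁺) = E°cell + E°(Pb²⁺/Pb) = +1.638 + (-0.13) = +1.51 V.

+1.51 V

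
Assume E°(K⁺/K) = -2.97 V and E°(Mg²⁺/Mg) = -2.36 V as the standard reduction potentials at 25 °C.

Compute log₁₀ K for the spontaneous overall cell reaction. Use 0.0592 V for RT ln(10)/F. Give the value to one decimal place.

20.6

Cathode: Mg²⁺/Mg; anode: K⁺/K. E°cell = +0.61 V, n = 2.
log K = nE°cell / 0.0592 = (2)(+0.61) / 0.0592 = 20.6.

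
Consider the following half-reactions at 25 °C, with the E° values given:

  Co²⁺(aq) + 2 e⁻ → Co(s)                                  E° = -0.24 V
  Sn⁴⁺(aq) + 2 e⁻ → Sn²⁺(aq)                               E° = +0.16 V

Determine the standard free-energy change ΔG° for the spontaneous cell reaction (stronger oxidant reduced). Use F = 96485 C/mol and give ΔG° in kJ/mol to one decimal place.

Sn⁴⁺/Sn²⁺ (E° = +0.16 V) is the cathode; Co²⁺/Co (E° = -0.24 V) is the anode, so E°cell = +0.40 V.
Balancing electrons gives n = 2 (lcm of 2 and 2).
ΔG° = −nFE° = −(2)(96485)(+0.40) = -77,188 J = -77.2 kJ/mol.

-77.2 kJ/mol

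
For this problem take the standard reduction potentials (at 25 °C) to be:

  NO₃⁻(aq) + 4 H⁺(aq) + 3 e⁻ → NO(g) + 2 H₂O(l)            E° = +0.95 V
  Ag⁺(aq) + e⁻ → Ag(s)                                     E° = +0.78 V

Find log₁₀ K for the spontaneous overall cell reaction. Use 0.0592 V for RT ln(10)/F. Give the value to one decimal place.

Cathode: NO₃⁻/NO; anode: Ag⁺/Ag. E°cell = +0.17 V, n = 3.
log K = nE°cell / 0.0592 = (3)(+0.17) / 0.0592 = 8.6.

8.6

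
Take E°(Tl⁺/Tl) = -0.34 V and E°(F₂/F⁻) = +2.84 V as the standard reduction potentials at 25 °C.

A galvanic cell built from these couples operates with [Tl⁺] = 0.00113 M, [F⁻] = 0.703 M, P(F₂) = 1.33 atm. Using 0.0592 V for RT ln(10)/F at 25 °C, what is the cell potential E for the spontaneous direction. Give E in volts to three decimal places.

F₂/F⁻ is the cathode (higher E°), Tl⁺/Tl the anode: E°cell = +2.84 − (-0.34) = +3.18 V, n = 2.
Overall: F₂(g) + 2 Tl(s) → 2 F⁻(aq) + 2 Tl⁺(aq)
Q = [F⁻]^2·[Tl⁺]^2 / (P(F₂)); log Q = -6.324.
E = E° − (0.0592/n) log Q = +3.18 − (0.0592/2)(-6.324) = +3.367 V.

+3.367 V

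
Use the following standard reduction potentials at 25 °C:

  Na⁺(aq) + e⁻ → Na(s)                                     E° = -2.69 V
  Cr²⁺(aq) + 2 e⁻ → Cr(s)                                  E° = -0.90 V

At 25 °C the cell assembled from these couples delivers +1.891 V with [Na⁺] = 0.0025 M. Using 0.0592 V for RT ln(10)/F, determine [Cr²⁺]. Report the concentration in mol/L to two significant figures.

0.016 M

Cr²⁺/Cr is the cathode, Na⁺/Na the anode: E°cell = +1.79 V, n = 2.
Overall reaction: Cr²⁺(aq) + 2 Na(s) → Cr(s) + 2 Na⁺(aq); Q = [Na⁺]^2/[Cr²⁺]^1.
From E = E° − (0.0592/n) log Q: log Q = (E° − E)·n/0.0592 = (+1.79 − (+1.891))·2/0.0592 = -3.4122.
So 1·log[Cr²⁺] = 2·log(0.0025) − log Q = -5.2041 − (-3.4122) = -1.7919; [Cr²⁺] = 10^(-1.7919) ≈ 0.016 M.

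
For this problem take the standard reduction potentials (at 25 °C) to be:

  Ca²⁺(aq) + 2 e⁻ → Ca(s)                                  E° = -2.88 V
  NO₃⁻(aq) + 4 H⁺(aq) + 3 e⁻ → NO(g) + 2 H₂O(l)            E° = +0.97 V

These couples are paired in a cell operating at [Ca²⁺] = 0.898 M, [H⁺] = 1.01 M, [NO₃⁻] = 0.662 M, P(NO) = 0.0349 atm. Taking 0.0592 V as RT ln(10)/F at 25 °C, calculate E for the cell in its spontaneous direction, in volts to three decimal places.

+3.877 V

NO₃⁻/NO is the cathode (higher E°), Ca²⁺/Ca the anode: E°cell = +0.97 − (-2.88) = +3.85 V, n = 6.
Overall: 2 NO₃⁻(aq) + 8 H⁺(aq) + 3 Ca(s) → 2 NO(g) + 4 H₂O(l) + 3 Ca²⁺(aq)
Q = P(NO)^2·[Ca²⁺]^3 / ([NO₃⁻]^2·[H⁺]^8); log Q = -2.731.
E = E° − (0.0592/n) log Q = +3.85 − (0.0592/6)(-2.731) = +3.877 V.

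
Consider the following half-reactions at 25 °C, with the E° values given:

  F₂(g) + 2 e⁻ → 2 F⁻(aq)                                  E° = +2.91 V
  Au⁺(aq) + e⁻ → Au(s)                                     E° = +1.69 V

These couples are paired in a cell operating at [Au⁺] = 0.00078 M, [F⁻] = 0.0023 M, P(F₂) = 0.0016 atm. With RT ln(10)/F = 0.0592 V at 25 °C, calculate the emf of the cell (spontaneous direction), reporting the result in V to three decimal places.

+1.477 V

F₂/F⁻ is the cathode (higher E°), Au⁺/Au the anode: E°cell = +2.91 − (+1.69) = +1.22 V, n = 2.
Overall: F₂(g) + 2 Au(s) → 2 F⁻(aq) + 2 Au⁺(aq)
Q = [F⁻]^2·[Au⁺]^2 / (P(F₂)); log Q = -8.696.
E = E° − (0.0592/n) log Q = +1.22 − (0.0592/2)(-8.696) = +1.477 V.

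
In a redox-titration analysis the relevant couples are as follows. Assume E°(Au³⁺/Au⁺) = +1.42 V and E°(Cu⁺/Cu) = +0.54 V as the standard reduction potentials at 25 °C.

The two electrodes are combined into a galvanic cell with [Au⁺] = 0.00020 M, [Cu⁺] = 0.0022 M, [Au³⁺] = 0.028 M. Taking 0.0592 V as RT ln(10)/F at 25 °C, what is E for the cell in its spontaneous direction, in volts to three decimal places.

Au³⁺/Au⁺ is the cathode (higher E°), Cu⁺/Cu the anode: E°cell = +1.42 − (+0.54) = +0.88 V, n = 2.
Overall: Au³⁺(aq) + 2 Cu(s) → Au⁺(aq) + 2 Cu⁺(aq)
Q = [Au⁺]·[Cu⁺]^2 / ([Au³⁺]); log Q = -7.461.
E = E° − (0.0592/n) log Q = +0.88 − (0.0592/2)(-7.461) = +1.101 V.

+1.101 V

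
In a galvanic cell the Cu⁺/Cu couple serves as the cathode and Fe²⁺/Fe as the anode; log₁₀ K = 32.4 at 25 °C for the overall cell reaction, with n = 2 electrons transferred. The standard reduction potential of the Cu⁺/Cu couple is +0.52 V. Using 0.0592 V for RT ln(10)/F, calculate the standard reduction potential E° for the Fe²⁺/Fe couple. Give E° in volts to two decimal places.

E°cell = (0.0592/n)·log K = (0.0592/2)(32.4) = +0.959 V.
Since Cu⁺/Cu is the cathode and Fe²⁺/Fe the anode, E°cell = E°(Cu⁺/Cu) − E°(Fe²⁺/Fe).
So E°(Fe²⁺/Fe) = E°(Cu⁺/Cu) − E°cell = (+0.52) − (+0.959) = -0.44 V.

-0.44 V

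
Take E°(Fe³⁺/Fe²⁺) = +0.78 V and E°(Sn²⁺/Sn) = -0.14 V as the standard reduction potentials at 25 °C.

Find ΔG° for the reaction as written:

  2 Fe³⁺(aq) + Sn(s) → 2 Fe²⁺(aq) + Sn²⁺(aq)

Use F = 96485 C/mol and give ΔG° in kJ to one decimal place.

-177.5 kJ

As written, Fe³⁺/Fe²⁺ is reduced (cathode) and Sn²⁺/Sn is oxidised (anode), so E°cell = (+0.78) − (-0.14) = +0.92 V.
Balancing electrons gives n = 2.
ΔG° = −nFE° = −(2)(96485)(+0.92) = -177,532 J = -177.5 kJ.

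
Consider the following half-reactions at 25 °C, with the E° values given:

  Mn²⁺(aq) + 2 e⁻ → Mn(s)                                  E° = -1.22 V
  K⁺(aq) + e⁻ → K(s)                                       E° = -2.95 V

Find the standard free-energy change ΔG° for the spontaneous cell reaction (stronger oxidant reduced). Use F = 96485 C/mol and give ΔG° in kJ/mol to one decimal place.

-333.8 kJ/mol

Mn²⁺/Mn (E° = -1.22 V) is the cathode; K⁺/K (E° = -2.95 V) is the anode, so E°cell = +1.73 V.
Balancing electrons gives n = 2 (lcm of 2 and 1).
ΔG° = −nFE° = −(2)(96485)(+1.73) = -333,838 J = -333.8 kJ/mol.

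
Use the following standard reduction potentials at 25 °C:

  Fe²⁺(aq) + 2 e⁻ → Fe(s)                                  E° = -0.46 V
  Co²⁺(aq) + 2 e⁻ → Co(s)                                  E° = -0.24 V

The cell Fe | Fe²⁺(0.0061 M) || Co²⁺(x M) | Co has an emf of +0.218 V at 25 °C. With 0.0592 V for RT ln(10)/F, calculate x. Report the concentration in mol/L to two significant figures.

Co²⁺/Co is the cathode, Fe²⁺/Fe the anode: E°cell = +0.22 V, n = 2.
Overall reaction: Co²⁺(aq) + Fe(s) → Co(s) + Fe²⁺(aq); Q = [Fe²⁺]^1/[Co²⁺]^1.
From E = E° − (0.0592/n) log Q: log Q = (E° − E)·n/0.0592 = (+0.22 − (+0.218))·2/0.0592 = 0.0676.
So 1·log[Co²⁺] = 1·log(0.0061) − log Q = -2.2147 − (0.0676) = -2.2823; [Co²⁺] = 10^(-2.2823) ≈ 0.0052 M.

0.0052 M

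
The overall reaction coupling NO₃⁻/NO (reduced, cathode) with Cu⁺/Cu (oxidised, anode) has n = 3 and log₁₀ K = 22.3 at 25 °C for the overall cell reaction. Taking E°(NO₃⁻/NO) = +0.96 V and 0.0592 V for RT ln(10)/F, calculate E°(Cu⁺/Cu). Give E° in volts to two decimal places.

E°cell = (0.0592/n)·log K = (0.0592/3)(22.3) = +0.440 V.
Since NO₃⁻/NO is the cathode and Cu⁺/Cu the anode, E°cell = E°(NO₃⁻/NO) − E°(Cu⁺/Cu).
So E°(Cu⁺/Cu) = E°(NO₃⁻/NO) − E°cell = (+0.96) − (+0.440) = +0.52 V.

+0.52 V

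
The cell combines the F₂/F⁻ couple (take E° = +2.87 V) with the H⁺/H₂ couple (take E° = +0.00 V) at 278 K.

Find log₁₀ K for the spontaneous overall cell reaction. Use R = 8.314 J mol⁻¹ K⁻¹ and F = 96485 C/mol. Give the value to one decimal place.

Cathode: F₂/F⁻; anode: H⁺/H₂. E°cell = (+2.87) − (+0.00) = +2.87 V, with n = 2.
ΔG° = −nFE° = −RT ln K, so ln K = nFE°/(RT) = (2)(96485)(+2.87) / ((8.314)(278)) = 239.617.
log₁₀ K = 239.617 / ln 10 = 104.1.

104.1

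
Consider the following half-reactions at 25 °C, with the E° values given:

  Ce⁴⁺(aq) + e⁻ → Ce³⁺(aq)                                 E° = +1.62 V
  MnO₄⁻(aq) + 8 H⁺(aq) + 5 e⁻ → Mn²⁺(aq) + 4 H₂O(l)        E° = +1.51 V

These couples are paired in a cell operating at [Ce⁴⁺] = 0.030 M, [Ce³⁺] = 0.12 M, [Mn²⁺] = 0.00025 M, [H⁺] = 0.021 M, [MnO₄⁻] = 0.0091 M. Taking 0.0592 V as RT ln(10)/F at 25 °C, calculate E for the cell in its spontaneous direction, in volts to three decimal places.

+0.215 V

Ce⁴⁺/Ce³⁺ is the cathode (higher E°), MnO₄⁻/Mn²⁺ the anode: E°cell = +1.62 − (+1.51) = +0.11 V, n = 5.
Overall: 5 Ce⁴⁺(aq) + Mn²⁺(aq) + 4 H₂O(l) → 5 Ce³⁺(aq) + MnO₄⁻(aq) + 8 H⁺(aq)
Q = [Ce³⁺]^5·[MnO₄⁻]·[H⁺]^8 / ([Ce⁴⁺]^5·[Mn²⁺]); log Q = -8.851.
E = E° − (0.0592/n) log Q = +0.11 − (0.0592/5)(-8.851) = +0.215 V.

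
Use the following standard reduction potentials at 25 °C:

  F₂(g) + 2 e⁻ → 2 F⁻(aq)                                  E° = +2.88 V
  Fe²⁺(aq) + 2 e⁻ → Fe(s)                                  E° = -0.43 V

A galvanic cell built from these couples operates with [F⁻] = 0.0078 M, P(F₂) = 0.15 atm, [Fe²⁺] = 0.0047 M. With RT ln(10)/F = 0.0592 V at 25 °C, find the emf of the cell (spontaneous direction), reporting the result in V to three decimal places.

F₂/F⁻ is the cathode (higher E°), Fe²⁺/Fe the anode: E°cell = +2.88 − (-0.43) = +3.31 V, n = 2.
Overall: F₂(g) + Fe(s) → 2 F⁻(aq) + Fe²⁺(aq)
Q = [F⁻]^2·[Fe²⁺] / (P(F₂)); log Q = -5.720.
E = E° − (0.0592/n) log Q = +3.31 − (0.0592/2)(-5.720) = +3.479 V.

+3.479 V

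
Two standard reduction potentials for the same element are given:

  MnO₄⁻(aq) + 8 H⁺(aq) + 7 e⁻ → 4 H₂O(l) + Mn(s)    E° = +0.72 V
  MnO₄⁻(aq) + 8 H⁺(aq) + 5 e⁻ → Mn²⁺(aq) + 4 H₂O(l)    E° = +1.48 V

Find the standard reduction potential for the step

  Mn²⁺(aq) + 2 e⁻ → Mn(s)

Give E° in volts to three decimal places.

Sequential free energies add, so n₃E°₃ = n₁E°₁ + n₂E°₂.
With n₃ = 7, and the known step contributing 5×(+1.48) V, the unknown satisfies 2·E° = 7×(+0.72) − 5×(+1.48) = -2.360.
E° = -2.360 / 2 = -1.180 V.

-1.180 V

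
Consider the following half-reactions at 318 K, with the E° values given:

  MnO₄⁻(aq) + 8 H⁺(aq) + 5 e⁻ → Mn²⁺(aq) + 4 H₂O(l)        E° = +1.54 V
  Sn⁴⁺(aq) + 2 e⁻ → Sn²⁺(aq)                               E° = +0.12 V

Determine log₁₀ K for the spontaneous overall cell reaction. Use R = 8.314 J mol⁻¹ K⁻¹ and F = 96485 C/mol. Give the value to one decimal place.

Cathode: MnO₄⁻/Mn²⁺; anode: Sn⁴⁺/Sn²⁺. E°cell = (+1.54) − (+0.12) = +1.42 V, with n = 10.
ΔG° = −nFE° = −RT ln K, so ln K = nFE°/(RT) = (10)(96485)(+1.42) / ((8.314)(318)) = 518.216.
log₁₀ K = 518.216 / ln 10 = 225.1.

225.1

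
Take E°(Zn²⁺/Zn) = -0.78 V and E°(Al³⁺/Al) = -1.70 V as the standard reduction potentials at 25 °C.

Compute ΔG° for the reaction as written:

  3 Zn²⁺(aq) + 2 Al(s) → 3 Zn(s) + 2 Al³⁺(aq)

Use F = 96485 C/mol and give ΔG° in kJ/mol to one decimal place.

-532.6 kJ/mol

As written, Zn²⁺/Zn is reduced (cathode) and Al³⁺/Al is oxidised (anode), so E°cell = (-0.78) − (-1.70) = +0.92 V.
Balancing electrons gives n = 6.
ΔG° = −nFE° = −(6)(96485)(+0.92) = -532,597 J = -532.6 kJ/mol.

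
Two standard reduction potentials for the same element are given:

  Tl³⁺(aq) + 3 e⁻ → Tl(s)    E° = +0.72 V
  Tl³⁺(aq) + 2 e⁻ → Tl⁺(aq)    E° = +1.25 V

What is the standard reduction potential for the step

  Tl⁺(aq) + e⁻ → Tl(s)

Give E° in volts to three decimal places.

-0.340 V

Sequential free energies add, so n₃E°₃ = n₁E°₁ + n₂E°₂.
With n₃ = 3, and the known step contributing 2×(+1.25) V, the unknown satisfies 1·E° = 3×(+0.72) − 2×(+1.25) = -0.340.
E° = -0.340 / 1 = -0.340 V.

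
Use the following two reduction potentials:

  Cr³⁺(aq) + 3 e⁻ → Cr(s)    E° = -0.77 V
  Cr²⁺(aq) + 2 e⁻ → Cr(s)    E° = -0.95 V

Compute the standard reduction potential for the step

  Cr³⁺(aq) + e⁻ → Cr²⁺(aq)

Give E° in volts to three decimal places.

-0.410 V

Sequential free energies add, so n₃E°₃ = n₁E°₁ + n₂E°₂.
With n₃ = 3, and the known step contributing 2×(-0.95) V, the unknown satisfies 1·E° = 3×(-0.77) − 2×(-0.95) = -0.410.
E° = -0.410 / 1 = -0.410 V.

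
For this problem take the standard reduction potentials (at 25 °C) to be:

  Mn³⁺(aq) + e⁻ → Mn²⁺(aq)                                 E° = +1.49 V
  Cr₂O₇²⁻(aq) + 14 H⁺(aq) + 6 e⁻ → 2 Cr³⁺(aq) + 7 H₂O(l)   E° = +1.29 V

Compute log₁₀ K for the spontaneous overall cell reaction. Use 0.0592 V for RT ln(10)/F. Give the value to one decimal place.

Cathode: Mn³⁺/Mn²⁺; anode: Cr₂O₇²⁻/Cr³⁺. E°cell = +0.20 V, n = 6.
log K = nE°cell / 0.0592 = (6)(+0.20) / 0.0592 = 20.3.

20.3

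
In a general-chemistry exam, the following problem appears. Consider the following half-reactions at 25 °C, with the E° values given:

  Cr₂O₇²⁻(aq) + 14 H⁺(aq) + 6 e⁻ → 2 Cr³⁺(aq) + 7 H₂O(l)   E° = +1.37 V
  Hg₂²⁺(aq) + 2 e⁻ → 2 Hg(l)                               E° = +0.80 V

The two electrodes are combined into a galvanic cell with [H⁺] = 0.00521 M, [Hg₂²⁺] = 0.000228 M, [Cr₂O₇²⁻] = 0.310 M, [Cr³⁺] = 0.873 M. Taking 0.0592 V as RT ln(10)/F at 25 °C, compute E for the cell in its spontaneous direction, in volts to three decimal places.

Cr₂O₇²⁻/Cr³⁺ is the cathode (higher E°), Hg₂²⁺/Hg the anode: E°cell = +1.37 − (+0.80) = +0.57 V, n = 6.
Overall: Cr₂O₇²⁻(aq) + 14 H⁺(aq) + 6 Hg(l) → 2 Cr³⁺(aq) + 7 H₂O(l) + 3 Hg₂²⁺(aq)
Q = [Cr³⁺]^2·[Hg₂²⁺]^3 / ([Cr₂O₇²⁻]·[H⁺]^14); log Q = 21.429.
E = E° − (0.0592/n) log Q = +0.57 − (0.0592/6)(21.429) = +0.359 V.

+0.359 V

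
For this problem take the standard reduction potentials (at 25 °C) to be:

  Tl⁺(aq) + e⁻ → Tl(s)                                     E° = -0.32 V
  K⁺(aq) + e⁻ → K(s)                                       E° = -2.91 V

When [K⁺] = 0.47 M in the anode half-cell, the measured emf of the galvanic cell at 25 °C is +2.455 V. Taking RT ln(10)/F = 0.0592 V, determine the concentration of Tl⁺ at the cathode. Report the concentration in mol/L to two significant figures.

0.0025 M

Tl⁺/Tl is the cathode, K⁺/K the anode: E°cell = +2.59 V, n = 1.
Overall reaction: Tl⁺(aq) + K(s) → Tl(s) + K⁺(aq); Q = [K⁺]^1/[Tl⁺]^1.
From E = E° − (0.0592/n) log Q: log Q = (E° − E)·n/0.0592 = (+2.59 − (+2.455))·1/0.0592 = 2.2804.
So 1·log[Tl⁺] = 1·log(0.47) − log Q = -0.3279 − (2.2804) = -2.6083; [Tl⁺] = 10^(-2.6083) ≈ 0.0025 M.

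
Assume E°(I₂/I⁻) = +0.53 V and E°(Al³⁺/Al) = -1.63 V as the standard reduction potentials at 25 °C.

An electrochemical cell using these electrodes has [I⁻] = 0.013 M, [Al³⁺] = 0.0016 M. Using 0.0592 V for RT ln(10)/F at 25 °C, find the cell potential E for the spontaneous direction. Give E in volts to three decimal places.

+2.327 V

I₂/I⁻ is the cathode (higher E°), Al³⁺/Al the anode: E°cell = +0.53 − (-1.63) = +2.16 V, n = 6.
Overall: 3 I₂(s) + 2 Al(s) → 6 I⁻(aq) + 2 Al³⁺(aq)
Q = [I⁻]^6·[Al³⁺]^2; log Q = -16.908.
E = E° − (0.0592/n) log Q = +2.16 − (0.0592/6)(-16.908) = +2.327 V.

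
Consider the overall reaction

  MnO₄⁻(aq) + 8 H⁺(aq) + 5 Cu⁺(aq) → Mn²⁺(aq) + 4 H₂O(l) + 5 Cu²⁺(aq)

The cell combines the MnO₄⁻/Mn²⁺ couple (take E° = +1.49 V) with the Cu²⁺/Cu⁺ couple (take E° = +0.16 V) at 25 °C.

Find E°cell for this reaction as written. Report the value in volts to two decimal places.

+1.33 V

The MnO₄⁻/Mn²⁺ couple has the higher reduction potential, so it is the cathode; Cu²⁺/Cu⁺ is oxidised at the anode.
E°cell = E°(cathode) − E°(anode) = (+1.49) − (+0.16) = +1.33 V.
Since E°cell > 0, the reaction is spontaneous under standard conditions.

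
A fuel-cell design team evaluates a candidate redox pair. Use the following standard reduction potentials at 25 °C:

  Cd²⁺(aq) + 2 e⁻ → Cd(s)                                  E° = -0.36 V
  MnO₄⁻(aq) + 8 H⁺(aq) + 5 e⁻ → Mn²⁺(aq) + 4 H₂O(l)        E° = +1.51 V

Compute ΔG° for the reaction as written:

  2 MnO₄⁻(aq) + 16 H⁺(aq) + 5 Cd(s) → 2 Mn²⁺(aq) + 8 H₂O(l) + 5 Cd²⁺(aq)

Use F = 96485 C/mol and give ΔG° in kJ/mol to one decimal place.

-1804.3 kJ/mol

As written, MnO₄⁻/Mn²⁺ is reduced (cathode) and Cd²⁺/Cd is oxidised (anode), so E°cell = (+1.51) − (-0.36) = +1.87 V.
Balancing electrons gives n = 10.
ΔG° = −nFE° = −(10)(96485)(+1.87) = -1,804,270 J = -1804.3 kJ/mol.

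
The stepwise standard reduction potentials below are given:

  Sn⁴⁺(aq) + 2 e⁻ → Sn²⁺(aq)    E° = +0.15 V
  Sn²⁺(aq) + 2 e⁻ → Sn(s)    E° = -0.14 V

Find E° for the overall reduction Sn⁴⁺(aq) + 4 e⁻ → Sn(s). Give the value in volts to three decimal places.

+0.005 V

Adding the free-energy changes (−nFE°) of the two steps gives −n₃FE°₃ = −n₁FE°₁ − n₂FE°₂.
E°₃ = (2×+0.15 + 2×-0.14) / 4 = (+0.020) / 4 = +0.005 V.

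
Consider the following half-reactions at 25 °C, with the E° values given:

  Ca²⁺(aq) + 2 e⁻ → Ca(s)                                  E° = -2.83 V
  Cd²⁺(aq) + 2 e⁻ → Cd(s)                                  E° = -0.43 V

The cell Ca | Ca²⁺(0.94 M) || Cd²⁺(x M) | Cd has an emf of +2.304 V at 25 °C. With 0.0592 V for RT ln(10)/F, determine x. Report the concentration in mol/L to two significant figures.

0.00054 M

Cd²⁺/Cd is the cathode, Ca²⁺/Ca the anode: E°cell = +2.40 V, n = 2.
Overall reaction: Cd²⁺(aq) + Ca(s) → Cd(s) + Ca²⁺(aq); Q = [Ca²⁺]^1/[Cd²⁺]^1.
From E = E° − (0.0592/n) log Q: log Q = (E° − E)·n/0.0592 = (+2.40 − (+2.304))·2/0.0592 = 3.2432.
So 1·log[Cd²⁺] = 1·log(0.94) − log Q = -0.0269 − (3.2432) = -3.2701; [Cd²⁺] = 10^(-3.2701) ≈ 0.00054 M.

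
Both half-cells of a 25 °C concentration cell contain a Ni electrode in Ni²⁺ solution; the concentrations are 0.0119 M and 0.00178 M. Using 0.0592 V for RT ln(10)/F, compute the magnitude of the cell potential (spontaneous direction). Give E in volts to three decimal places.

+0.024 V

For a concentration cell E°cell = 0. The 0.0119 M side is the cathode (reduction is favoured where [Ni²⁺] is higher).
With n = 2, E = −(0.0592/2) log([Ni²⁺]ₐₙ/[Ni²⁺]꜀ₐₜ) = −(0.0592/2) log(0.00178/0.0119) = −(0.0592/2)(-0.825) = +0.024 V.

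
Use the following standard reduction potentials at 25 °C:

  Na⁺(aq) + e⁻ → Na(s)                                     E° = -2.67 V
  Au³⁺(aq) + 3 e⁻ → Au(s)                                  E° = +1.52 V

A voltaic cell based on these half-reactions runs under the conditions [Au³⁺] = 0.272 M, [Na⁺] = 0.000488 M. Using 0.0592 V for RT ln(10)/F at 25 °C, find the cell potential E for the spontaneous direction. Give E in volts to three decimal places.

Au³⁺/Au is the cathode (higher E°), Na⁺/Na the anode: E°cell = +1.52 − (-2.67) = +4.19 V, n = 3.
Overall: Au³⁺(aq) + 3 Na(s) → Au(s) + 3 Na⁺(aq)
Q = [Na⁺]^3 / ([Au³⁺]); log Q = -9.369.
E = E° − (0.0592/n) log Q = +4.19 − (0.0592/3)(-9.369) = +4.375 V.

+4.375 V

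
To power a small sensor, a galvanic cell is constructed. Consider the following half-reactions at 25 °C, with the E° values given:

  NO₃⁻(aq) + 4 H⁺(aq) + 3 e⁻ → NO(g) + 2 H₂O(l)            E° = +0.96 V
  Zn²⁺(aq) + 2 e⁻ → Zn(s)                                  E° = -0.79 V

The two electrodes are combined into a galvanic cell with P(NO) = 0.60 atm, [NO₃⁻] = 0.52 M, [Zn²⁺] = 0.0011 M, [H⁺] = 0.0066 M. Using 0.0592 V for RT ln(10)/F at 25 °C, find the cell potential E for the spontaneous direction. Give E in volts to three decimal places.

+1.664 V

NO₃⁻/NO is the cathode (higher E°), Zn²⁺/Zn the anode: E°cell = +0.96 − (-0.79) = +1.75 V, n = 6.
Overall: 2 NO₃⁻(aq) + 8 H⁺(aq) + 3 Zn(s) → 2 NO(g) + 4 H₂O(l) + 3 Zn²⁺(aq)
Q = P(NO)^2·[Zn²⁺]^3 / ([NO₃⁻]^2·[H⁺]^8); log Q = 8.692.
E = E° − (0.0592/n) log Q = +1.75 − (0.0592/6)(8.692) = +1.664 V.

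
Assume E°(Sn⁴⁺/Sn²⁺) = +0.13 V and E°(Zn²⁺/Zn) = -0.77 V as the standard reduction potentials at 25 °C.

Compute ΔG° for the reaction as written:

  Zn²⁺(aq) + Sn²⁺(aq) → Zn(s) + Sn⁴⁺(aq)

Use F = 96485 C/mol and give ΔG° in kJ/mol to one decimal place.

+173.7 kJ/mol

As written, Zn²⁺/Zn is reduced (cathode) and Sn⁴⁺/Sn²⁺ is oxidised (anode), so E°cell = (-0.77) − (+0.13) = -0.90 V.
Balancing electrons gives n = 2.
ΔG° = −nFE° = −(2)(96485)(-0.90) = 173,673 J = +173.7 kJ/mol.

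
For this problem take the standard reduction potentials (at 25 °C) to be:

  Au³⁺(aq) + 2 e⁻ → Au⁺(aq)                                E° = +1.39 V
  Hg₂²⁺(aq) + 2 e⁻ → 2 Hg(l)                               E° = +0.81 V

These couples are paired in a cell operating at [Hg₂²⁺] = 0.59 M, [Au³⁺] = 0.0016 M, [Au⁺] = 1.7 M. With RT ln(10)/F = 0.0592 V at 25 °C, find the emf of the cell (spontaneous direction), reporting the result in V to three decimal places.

+0.497 V

Au³⁺/Au⁺ is the cathode (higher E°), Hg₂²⁺/Hg the anode: E°cell = +1.39 − (+0.81) = +0.58 V, n = 2.
Overall: Au³⁺(aq) + 2 Hg(l) → Au⁺(aq) + Hg₂²⁺(aq)
Q = [Au⁺]·[Hg₂²⁺] / ([Au³⁺]); log Q = 2.797.
E = E° − (0.0592/n) log Q = +0.58 − (0.0592/2)(2.797) = +0.497 V.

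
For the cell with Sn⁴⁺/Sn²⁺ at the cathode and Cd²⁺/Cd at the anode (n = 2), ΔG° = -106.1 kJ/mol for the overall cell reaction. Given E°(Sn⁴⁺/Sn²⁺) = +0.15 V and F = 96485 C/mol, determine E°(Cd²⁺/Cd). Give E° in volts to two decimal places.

-0.40 V

E°cell = −ΔG°/(nF) = −(-106.1×10³)/((2)(96485)) = +0.550 V.
Since Sn⁴⁺/Sn²⁺ is the cathode and Cd²⁺/Cd the anode, E°cell = E°(Sn⁴⁺/Sn²⁺) − E°(Cd²⁺/Cd).
So E°(Cd²⁺/Cd) = E°(Sn⁴⁺/Sn²⁺) − E°cell = (+0.15) − (+0.550) = -0.40 V.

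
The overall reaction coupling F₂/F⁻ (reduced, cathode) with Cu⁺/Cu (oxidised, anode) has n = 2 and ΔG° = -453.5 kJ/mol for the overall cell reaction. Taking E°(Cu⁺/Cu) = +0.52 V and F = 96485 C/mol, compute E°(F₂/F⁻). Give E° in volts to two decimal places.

+2.87 V

E°cell = −ΔG°/(nF) = −(-453.5×10³)/((2)(96485)) = +2.350 V.
Since F₂/F⁻ is the cathode and Cu⁺/Cu the anode, E°cell = E°(F₂/F⁻) − E°(Cu⁺/Cu).
So E°(F₂/F⁻) = E°cell + E°(Cu⁺/Cu) = +2.350 + (+0.52) = +2.87 V.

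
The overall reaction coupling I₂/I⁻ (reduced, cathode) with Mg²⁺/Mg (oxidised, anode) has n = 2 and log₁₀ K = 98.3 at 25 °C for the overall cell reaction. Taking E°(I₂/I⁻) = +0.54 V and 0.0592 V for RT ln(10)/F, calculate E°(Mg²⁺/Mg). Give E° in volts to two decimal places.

-2.37 V

E°cell = (0.0592/n)·log K = (0.0592/2)(98.3) = +2.910 V.
Since I₂/I⁻ is the cathode and Mg²⁺/Mg the anode, E°cell = E°(I₂/I⁻) − E°(Mg²⁺/Mg).
So E°(Mg²⁺/Mg) = E°(I₂/I⁻) − E°cell = (+0.54) − (+2.910) = -2.37 V.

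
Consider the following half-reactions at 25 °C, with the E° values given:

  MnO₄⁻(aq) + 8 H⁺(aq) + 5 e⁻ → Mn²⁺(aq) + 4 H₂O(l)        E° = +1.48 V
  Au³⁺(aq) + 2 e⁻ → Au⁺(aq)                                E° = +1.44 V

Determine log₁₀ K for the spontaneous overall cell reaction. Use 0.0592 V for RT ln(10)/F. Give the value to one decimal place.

Cathode: MnO₄⁻/Mn²⁺; anode: Au³⁺/Au⁺. E°cell = +0.04 V, n = 10.
log K = nE°cell / 0.0592 = (10)(+0.04) / 0.0592 = 6.8.

6.8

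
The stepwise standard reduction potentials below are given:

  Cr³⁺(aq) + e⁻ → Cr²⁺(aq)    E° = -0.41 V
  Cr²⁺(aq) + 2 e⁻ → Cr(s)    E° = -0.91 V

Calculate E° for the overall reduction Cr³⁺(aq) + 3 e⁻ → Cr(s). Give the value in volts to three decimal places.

-0.743 V

Adding the free-energy changes (−nFE°) of the two steps gives −n₃FE°₃ = −n₁FE°₁ − n₂FE°₂.
E°₃ = (1×-0.41 + 2×-0.91) / 3 = (-2.230) / 3 = -0.743 V.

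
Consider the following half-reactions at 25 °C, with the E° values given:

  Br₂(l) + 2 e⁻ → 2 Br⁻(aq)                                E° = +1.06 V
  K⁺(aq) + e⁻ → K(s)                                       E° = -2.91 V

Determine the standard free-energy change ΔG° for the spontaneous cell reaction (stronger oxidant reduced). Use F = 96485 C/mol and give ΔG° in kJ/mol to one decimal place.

Br₂/Br⁻ (E° = +1.06 V) is the cathode; K⁺/K (E° = -2.91 V) is the anode, so E°cell = +3.97 V.
Balancing electrons gives n = 2 (lcm of 2 and 1).
ΔG° = −nFE° = −(2)(96485)(+3.97) = -766,091 J = -766.1 kJ/mol.

-766.1 kJ/mol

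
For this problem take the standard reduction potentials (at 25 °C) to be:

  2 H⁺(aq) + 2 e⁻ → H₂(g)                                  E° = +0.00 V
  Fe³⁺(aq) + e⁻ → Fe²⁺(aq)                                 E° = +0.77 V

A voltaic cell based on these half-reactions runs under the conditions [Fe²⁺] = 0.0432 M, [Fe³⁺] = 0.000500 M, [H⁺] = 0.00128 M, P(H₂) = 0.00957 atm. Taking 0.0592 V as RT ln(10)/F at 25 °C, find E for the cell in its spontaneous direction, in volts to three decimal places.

+0.767 V

Fe³⁺/Fe²⁺ is the cathode (higher E°), H⁺/H₂ the anode: E°cell = +0.77 − (+0.00) = +0.77 V, n = 2.
Overall: 2 Fe³⁺(aq) + H₂(g) → 2 Fe²⁺(aq) + 2 H⁺(aq)
Q = [Fe²⁺]^2·[H⁺]^2 / ([Fe³⁺]^2·P(H₂)); log Q = 0.107.
E = E° − (0.0592/n) log Q = +0.77 − (0.0592/2)(0.107) = +0.767 V.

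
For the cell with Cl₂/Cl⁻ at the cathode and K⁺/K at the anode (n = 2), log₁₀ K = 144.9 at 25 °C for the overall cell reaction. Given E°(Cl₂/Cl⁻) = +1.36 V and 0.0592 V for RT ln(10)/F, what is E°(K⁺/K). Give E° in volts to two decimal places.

E°cell = (0.0592/n)·log K = (0.0592/2)(144.9) = +4.289 V.
Since Cl₂/Cl⁻ is the cathode and K⁺/K the anode, E°cell = E°(Cl₂/Cl⁻) − E°(K⁺/K).
So E°(K⁺/K) = E°(Cl₂/Cl⁻) − E°cell = (+1.36) − (+4.289) = -2.93 V.

-2.93 V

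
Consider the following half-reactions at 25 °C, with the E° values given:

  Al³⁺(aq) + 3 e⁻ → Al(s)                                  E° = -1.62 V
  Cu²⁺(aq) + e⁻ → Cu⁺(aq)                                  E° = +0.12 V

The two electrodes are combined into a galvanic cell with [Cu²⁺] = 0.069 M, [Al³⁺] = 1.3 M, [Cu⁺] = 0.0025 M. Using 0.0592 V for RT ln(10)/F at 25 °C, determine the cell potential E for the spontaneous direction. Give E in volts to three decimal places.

+1.823 V

Cu²⁺/Cu⁺ is the cathode (higher E°), Al³⁺/Al the anode: E°cell = +0.12 − (-1.62) = +1.74 V, n = 3.
Overall: 3 Cu²⁺(aq) + Al(s) → 3 Cu⁺(aq) + Al³⁺(aq)
Q = [Cu⁺]^3·[Al³⁺] / ([Cu²⁺]^3); log Q = -4.209.
E = E° − (0.0592/n) log Q = +1.74 − (0.0592/3)(-4.209) = +1.823 V.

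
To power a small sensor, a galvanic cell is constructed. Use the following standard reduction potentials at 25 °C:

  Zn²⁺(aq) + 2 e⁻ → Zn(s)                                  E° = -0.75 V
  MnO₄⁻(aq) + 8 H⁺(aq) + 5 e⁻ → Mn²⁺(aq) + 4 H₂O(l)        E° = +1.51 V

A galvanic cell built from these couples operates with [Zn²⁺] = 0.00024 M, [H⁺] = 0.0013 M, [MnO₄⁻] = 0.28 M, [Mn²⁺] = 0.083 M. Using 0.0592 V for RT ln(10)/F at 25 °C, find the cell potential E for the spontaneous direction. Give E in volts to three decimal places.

MnO₄⁻/Mn²⁺ is the cathode (higher E°), Zn²⁺/Zn the anode: E°cell = +1.51 − (-0.75) = +2.26 V, n = 10.
Overall: 2 MnO₄⁻(aq) + 16 H⁺(aq) + 5 Zn(s) → 2 Mn²⁺(aq) + 8 H₂O(l) + 5 Zn²⁺(aq)
Q = [Mn²⁺]^2·[Zn²⁺]^5 / ([MnO₄⁻]^2·[H⁺]^16); log Q = 27.022.
E = E° − (0.0592/n) log Q = +2.26 − (0.0592/10)(27.022) = +2.100 V.

+2.100 V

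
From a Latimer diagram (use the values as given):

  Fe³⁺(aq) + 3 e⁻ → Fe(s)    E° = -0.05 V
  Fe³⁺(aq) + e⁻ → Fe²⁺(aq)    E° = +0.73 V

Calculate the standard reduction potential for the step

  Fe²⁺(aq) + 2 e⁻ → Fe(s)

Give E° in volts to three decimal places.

Sequential free energies add, so n₃E°₃ = n₁E°₁ + n₂E°₂.
With n₃ = 3, and the known step contributing 1×(+0.73) V, the unknown satisfies 2·E° = 3×(-0.05) − 1×(+0.73) = -0.880.
E° = -0.880 / 2 = -0.440 V.

-0.440 V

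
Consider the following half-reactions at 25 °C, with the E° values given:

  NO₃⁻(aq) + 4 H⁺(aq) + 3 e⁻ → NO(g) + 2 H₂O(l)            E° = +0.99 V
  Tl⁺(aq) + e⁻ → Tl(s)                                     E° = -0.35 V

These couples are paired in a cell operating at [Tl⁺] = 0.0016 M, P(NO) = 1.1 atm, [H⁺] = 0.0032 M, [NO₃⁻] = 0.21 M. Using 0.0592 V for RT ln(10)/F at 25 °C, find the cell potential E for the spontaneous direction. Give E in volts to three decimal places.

+1.294 V

NO₃⁻/NO is the cathode (higher E°), Tl⁺/Tl the anode: E°cell = +0.99 − (-0.35) = +1.34 V, n = 3.
Overall: NO₃⁻(aq) + 4 H⁺(aq) + 3 Tl(s) → NO(g) + 2 H₂O(l) + 3 Tl⁺(aq)
Q = P(NO)·[Tl⁺]^3 / ([NO₃⁻]·[H⁺]^4); log Q = 2.311.
E = E° − (0.0592/n) log Q = +1.34 − (0.0592/3)(2.311) = +1.294 V.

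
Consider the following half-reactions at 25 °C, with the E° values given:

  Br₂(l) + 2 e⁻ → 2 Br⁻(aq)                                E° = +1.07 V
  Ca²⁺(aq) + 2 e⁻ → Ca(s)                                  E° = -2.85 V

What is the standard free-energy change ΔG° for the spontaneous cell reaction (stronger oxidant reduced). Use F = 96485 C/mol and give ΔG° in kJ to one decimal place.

-756.4 kJ

Br₂/Br⁻ (E° = +1.07 V) is the cathode; Ca²⁺/Ca (E° = -2.85 V) is the anode, so E°cell = +3.92 V.
Balancing electrons gives n = 2 (lcm of 2 and 2).
ΔG° = −nFE° = −(2)(96485)(+3.92) = -756,442 J = -756.4 kJ.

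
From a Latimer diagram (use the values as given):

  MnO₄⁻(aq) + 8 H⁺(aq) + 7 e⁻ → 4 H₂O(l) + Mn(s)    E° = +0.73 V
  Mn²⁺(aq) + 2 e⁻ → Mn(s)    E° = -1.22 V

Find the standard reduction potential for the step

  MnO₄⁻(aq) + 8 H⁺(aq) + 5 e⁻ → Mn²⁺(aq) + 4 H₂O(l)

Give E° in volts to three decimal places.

Sequential free energies add, so n₃E°₃ = n₁E°₁ + n₂E°₂.
With n₃ = 7, and the known step contributing 2×(-1.22) V, the unknown satisfies 5·E° = 7×(+0.73) − 2×(-1.22) = +7.550.
E° = +7.550 / 5 = +1.510 V.

+1.510 V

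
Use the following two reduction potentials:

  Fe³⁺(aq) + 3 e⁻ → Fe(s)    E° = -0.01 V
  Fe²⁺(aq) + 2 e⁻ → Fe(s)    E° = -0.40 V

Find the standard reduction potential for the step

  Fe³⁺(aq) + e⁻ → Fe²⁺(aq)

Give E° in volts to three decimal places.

+0.770 V

Sequential free energies add, so n₃E°₃ = n₁E°₁ + n₂E°₂.
With n₃ = 3, and the known step contributing 2×(-0.40) V, the unknown satisfies 1·E° = 3×(-0.01) − 2×(-0.40) = +0.770.
E° = +0.770 / 1 = +0.770 V.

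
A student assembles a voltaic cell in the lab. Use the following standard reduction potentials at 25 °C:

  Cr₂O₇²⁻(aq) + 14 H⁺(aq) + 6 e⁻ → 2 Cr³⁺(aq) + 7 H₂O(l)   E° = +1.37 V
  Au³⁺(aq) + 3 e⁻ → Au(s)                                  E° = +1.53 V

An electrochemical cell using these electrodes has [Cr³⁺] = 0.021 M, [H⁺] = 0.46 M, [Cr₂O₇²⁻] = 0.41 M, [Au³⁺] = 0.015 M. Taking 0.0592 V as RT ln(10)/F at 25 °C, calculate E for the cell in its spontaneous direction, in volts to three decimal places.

+0.141 V

Au³⁺/Au is the cathode (higher E°), Cr₂O₇²⁻/Cr³⁺ the anode: E°cell = +1.53 − (+1.37) = +0.16 V, n = 6.
Overall: 2 Au³⁺(aq) + 2 Cr³⁺(aq) + 7 H₂O(l) → 2 Au(s) + Cr₂O₇²⁻(aq) + 14 H⁺(aq)
Q = [Cr₂O₇²⁻]·[H⁺]^14 / ([Au³⁺]^2·[Cr³⁺]^2); log Q = 1.895.
E = E° − (0.0592/n) log Q = +0.16 − (0.0592/6)(1.895) = +0.141 V.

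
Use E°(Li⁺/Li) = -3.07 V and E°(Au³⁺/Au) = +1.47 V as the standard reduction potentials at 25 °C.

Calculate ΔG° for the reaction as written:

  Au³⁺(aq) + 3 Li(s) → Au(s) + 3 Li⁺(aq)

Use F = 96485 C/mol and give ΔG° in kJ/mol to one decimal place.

-1314.1 kJ/mol

As written, Au³⁺/Au is reduced (cathode) and Li⁺/Li is oxidised (anode), so E°cell = (+1.47) − (-3.07) = +4.54 V.
Balancing electrons gives n = 3.
ΔG° = −nFE° = −(3)(96485)(+4.54) = -1,314,126 J = -1314.1 kJ/mol.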